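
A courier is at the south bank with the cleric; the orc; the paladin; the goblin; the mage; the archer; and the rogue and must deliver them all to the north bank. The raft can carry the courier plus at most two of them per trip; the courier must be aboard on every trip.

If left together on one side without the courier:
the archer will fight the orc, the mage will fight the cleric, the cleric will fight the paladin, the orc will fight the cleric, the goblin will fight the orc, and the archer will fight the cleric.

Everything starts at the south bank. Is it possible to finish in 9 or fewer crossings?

No

Counting alone: the courier can take at most 2 across per trip to the north bank, so moving all 7 needs at least 4 loaded trips out, with a return between consecutive ones — at least 7 crossings.
The safety rule pushes this higher. Following every safe sequence of crossings, the most of the 7 that can be at the north bank as the raft arrives there on crossings 7, 9 is 5, 6 respectively — never all 7.
So the move cannot be finished within 9 crossings. (The shortest complete plan takes 11:)
1. Courier goes to the north bank with the cleric and the orc.  [the south bank: the archer, the goblin, the mage, the paladin, the rogue | the north bank: the cleric, the orc]
2. Courier goes back to the south bank with the cleric.  [the south bank: the archer, the cleric, the goblin, the mage, the paladin, the rogue | the north bank: the orc]
3. Courier goes to the north bank with the cleric and the paladin.  [the south bank: the archer, the goblin, the mage, the rogue | the north bank: the cleric, the orc, the paladin]
4. Courier goes back to the south bank with the cleric.  [the south bank: the archer, the cleric, the goblin, the mage, the rogue | the north bank: the orc, the paladin]
5. Courier goes to the north bank with the cleric and the mage.  [the south bank: the archer, the goblin, the rogue | the north bank: the cleric, the mage, the orc, the paladin]
6. Courier goes back to the south bank with the cleric.  [the south bank: the archer, the cleric, the goblin, the rogue | the north bank: the mage, the orc, the paladin]
7. Courier goes to the north bank with the cleric and the rogue.  [the south bank: the archer, the goblin | the north bank: the cleric, the mage, the orc, the paladin, the rogue]
8. Courier goes back to the south bank with the cleric.  [the south bank: the archer, the cleric, the goblin | the north bank: the mage, the orc, the paladin, the rogue]
9. Courier goes to the north bank with the archer and the goblin.  [the south bank: the cleric | the north bank: the archer, the goblin, the mage, the orc, the paladin, the rogue]
10. Courier goes back to the south bank with the orc.  [the south bank: the cleric, the orc | the north bank: the archer, the goblin, the mage, the paladin, the rogue]
11. Courier goes to the north bank with the cleric and the orc.  [the south bank: — | the north bank: the archer, the cleric, the goblin, the mage, the orc, the paladin, the rogue]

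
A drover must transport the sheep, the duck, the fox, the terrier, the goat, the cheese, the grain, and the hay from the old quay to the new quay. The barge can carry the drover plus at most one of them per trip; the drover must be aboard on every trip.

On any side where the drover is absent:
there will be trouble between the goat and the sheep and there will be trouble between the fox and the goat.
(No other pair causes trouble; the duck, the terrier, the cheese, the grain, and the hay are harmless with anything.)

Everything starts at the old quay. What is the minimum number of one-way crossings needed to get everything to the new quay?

Counting alone: the drover can take at most 1 across per trip to the new quay, so moving all 8 needs at least 8 loaded trips out, with a return between consecutive ones — at least 15 crossings.
The safety rule pushes this higher. Following every safe sequence of crossings, the most of the 8 that can be at the new quay as the barge arrives there on crossing 15 is 7 — never all 8.
So no plan with fewer than 17 crossings exists, and this one achieves 17:
1. Drover goes to the new quay with the goat.
2. Drover goes back to the old quay alone.
3. Drover goes to the new quay with the sheep.
4. Drover goes back to the old quay with the goat.
5. Drover goes to the new quay with the fox.
6. Drover goes back to the old quay alone.
7. Drover goes to the new quay with the duck.
8. Drover goes back to the old quay alone.
9. Drover goes to the new quay with the terrier.
10. Drover goes back to the old quay alone.
11. Drover goes to the new quay with the cheese.
12. Drover goes back to the old quay alone.
13. Drover goes to the new quay with the grain.
14. Drover goes back to the old quay alone.
15. Drover goes to the new quay with the hay.
16. Drover goes back to the old quay alone.
17. Drover goes to the new quay with the goat.

17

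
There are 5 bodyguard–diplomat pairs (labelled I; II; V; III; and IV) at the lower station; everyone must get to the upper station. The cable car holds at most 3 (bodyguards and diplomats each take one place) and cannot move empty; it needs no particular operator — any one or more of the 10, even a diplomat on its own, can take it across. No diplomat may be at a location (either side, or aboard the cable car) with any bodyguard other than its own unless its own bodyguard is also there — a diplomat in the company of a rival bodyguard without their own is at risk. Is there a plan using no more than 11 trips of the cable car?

Yes — this plan uses 11 crossings (≤ 11):
1. bodyguard I and diplomat I cross → the upper station.
2. bodyguard I crosses ← the lower station.
3. diplomat II, diplomat III, and diplomat V cross → the upper station.
4. diplomat I crosses ← the lower station.
5. bodyguard II, bodyguard III, and bodyguard V cross → the upper station.
6. bodyguard II and diplomat II cross ← the lower station.
7. bodyguard I, bodyguard II, and bodyguard IV cross → the upper station.
8. diplomat V crosses ← the lower station.
9. diplomat I and diplomat II cross → the upper station.
10. diplomat I crosses ← the lower station.
11. diplomat I, diplomat IV, and diplomat V cross → the upper station.

Yes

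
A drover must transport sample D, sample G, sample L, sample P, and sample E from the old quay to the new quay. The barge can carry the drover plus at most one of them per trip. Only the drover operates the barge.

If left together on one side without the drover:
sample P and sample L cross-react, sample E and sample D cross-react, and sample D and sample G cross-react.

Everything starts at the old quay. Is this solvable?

Whatever the first load, the items left behind include a forbidden pair without the drover. No opening move is safe, so no plan exists.

No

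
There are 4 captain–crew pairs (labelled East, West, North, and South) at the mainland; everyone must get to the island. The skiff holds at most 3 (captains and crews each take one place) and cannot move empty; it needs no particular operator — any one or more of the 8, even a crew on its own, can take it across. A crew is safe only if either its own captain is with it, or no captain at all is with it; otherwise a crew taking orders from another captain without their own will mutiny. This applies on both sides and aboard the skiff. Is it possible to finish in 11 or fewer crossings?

Yes — this plan uses 9 crossings (≤ 11):
1. captain East and crew East cross → the island.
2. captain East crosses ← the mainland.
3. captain East, captain West, and crew West cross → the island.
4. captain East and crew East cross ← the mainland.
5. captain East, captain North, and captain South cross → the island.
6. crew West crosses ← the mainland.
7. crew East and crew West cross → the island.
8. crew East crosses ← the mainland.
9. crew East, crew North, and crew South cross → the island.

Yes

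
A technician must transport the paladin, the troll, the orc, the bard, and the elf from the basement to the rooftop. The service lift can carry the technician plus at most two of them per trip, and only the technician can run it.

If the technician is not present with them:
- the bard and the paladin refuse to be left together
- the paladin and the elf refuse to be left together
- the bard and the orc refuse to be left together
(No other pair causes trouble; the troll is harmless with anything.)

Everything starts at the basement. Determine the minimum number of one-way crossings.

5

Counting alone: the technician can take at most 2 across per trip to the rooftop, so moving all 5 needs at least 3 loaded trips out, with a return between consecutive ones — at least 5 crossings.
The plan below uses exactly 5 crossings, so it is optimal:
1. Technician goes to the rooftop with the orc and the paladin.
2. Technician goes back to the basement alone.
3. Technician goes to the rooftop with the troll.
4. Technician goes back to the basement alone.
5. Technician goes to the rooftop with the bard and the elf.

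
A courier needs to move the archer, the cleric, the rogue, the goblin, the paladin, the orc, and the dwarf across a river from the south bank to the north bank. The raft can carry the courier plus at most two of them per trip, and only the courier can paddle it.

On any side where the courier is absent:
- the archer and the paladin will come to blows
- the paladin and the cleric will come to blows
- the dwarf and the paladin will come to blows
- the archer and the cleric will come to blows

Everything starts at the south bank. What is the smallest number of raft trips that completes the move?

11

Counting alone: the courier can take at most 2 across per trip to the north bank, so moving all 7 needs at least 4 loaded trips out, with a return between consecutive ones — at least 7 crossings.
The safety rule pushes this higher. Following every safe sequence of crossings, the most of the 7 that can be at the north bank as the raft arrives there on crossings 7, 9 is 5, 6 respectively — never all 7.
So no plan with fewer than 11 crossings exists, and this one achieves 11:
1. Courier goes to the north bank with the archer and the paladin.
2. Courier goes back to the south bank with the archer.
3. Courier goes to the north bank with the archer and the rogue.
4. Courier goes back to the south bank with the archer.
5. Courier goes to the north bank with the archer and the goblin.
6. Courier goes back to the south bank with the archer.
7. Courier goes to the north bank with the archer and the orc.
8. Courier goes back to the south bank with the archer.
9. Courier goes to the north bank with the archer and the dwarf.
10. Courier goes back to the south bank with the paladin.
11. Courier goes to the north bank with the cleric and the paladin.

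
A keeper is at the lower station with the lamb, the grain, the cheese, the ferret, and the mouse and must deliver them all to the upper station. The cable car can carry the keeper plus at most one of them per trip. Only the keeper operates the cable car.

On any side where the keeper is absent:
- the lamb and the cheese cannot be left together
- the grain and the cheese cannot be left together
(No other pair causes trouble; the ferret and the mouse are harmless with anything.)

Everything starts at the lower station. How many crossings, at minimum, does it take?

11

Counting alone: the keeper can take at most 1 across per trip to the upper station, so moving all 5 needs at least 5 loaded trips out, with a return between consecutive ones — at least 9 crossings.
The safety rule pushes this higher. Following every safe sequence of crossings, the most of the 5 that can be at the upper station as the cable car arrives there on crossing 9 is 4 — never all 5.
So no plan with fewer than 11 crossings exists, and this one achieves 11:
1. Keeper goes to the upper station with the cheese.
2. Keeper goes back to the lower station alone.
3. Keeper goes to the upper station with the lamb.
4. Keeper goes back to the lower station with the cheese.
5. Keeper goes to the upper station with the grain.
6. Keeper goes back to the lower station alone.
7. Keeper goes to the upper station with the ferret.
8. Keeper goes back to the lower station alone.
9. Keeper goes to the upper station with the mouse.
10. Keeper goes back to the lower station alone.
11. Keeper goes to the upper station with the cheese.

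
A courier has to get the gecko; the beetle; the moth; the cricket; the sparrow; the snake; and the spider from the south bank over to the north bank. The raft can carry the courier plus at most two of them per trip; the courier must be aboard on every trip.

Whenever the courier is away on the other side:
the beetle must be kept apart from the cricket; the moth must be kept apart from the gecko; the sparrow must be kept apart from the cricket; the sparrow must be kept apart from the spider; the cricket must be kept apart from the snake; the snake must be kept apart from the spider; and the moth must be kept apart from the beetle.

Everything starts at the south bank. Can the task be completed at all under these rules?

No

Whatever the first load, the items left behind include a forbidden pair without the courier. No opening move is safe, so no plan exists.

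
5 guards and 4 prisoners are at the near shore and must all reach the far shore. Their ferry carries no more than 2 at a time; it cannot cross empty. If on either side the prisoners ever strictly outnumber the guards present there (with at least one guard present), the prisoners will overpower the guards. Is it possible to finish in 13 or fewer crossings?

Counting alone: each trip to the far shore takes at most 2 across and each return brings at least 1 back, so after t trips out (and t−1 returns) at most 2t − (t−1) of the 9 are across; that first reaches 9 at t = 8, so at least 15 crossings are needed.
Since 13 < 15, 13 crossings cannot be enough. (The shortest complete plan in fact takes 15:)
1. 2 prisoners → the far shore.  (the near shore: 5G 2P; the far shore: 0G 2P)
2. 1 prisoner ← the near shore.  (the near shore: 5G 3P; the far shore: 0G 1P)
3. 2 prisoners → the far shore.  (the near shore: 5G 1P; the far shore: 0G 3P)
4. 1 prisoner ← the near shore.  (the near shore: 5G 2P; the far shore: 0G 2P)
5. 2 guards → the far shore.  (the near shore: 3G 2P; the far shore: 2G 2P)
6. 1 prisoner ← the near shore.  (the near shore: 3G 3P; the far shore: 2G 1P)
7. 1 guard and 1 prisoner → the far shore.  (the near shore: 2G 2P; the far shore: 3G 2P)
8. 1 guard ← the near shore.  (the near shore: 3G 2P; the far shore: 2G 2P)
9. 1 guard and 1 prisoner → the far shore.  (the near shore: 2G 1P; the far shore: 3G 3P)
10. 1 prisoner ← the near shore.  (the near shore: 2G 2P; the far shore: 3G 2P)
11. 1 guard and 1 prisoner → the far shore.  (the near shore: 1G 1P; the far shore: 4G 3P)
12. 1 guard ← the near shore.  (the near shore: 2G 1P; the far shore: 3G 3P)
13. 1 guard and 1 prisoner → the far shore.  (the near shore: 1G 0P; the far shore: 4G 4P)
14. 1 prisoner ← the near shore.  (the near shore: 1G 1P; the far shore: 4G 3P)
15. 1 guard and 1 prisoner → the far shore.  (the near shore: 0G 0P; the far shore: 5G 4P)

No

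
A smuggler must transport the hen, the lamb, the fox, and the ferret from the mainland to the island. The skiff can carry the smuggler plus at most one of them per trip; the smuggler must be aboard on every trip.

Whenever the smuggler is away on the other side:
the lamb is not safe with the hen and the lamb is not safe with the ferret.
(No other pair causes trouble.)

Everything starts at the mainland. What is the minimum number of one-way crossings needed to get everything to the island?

Counting alone: the smuggler can take at most 1 across per trip to the island, so moving all 4 needs at least 4 loaded trips out, with a return between consecutive ones — at least 7 crossings.
The safety rule pushes this higher. Following every safe sequence of crossings, the most of the 4 that can be at the island as the skiff arrives there on crossing 7 is 3 — never all 4.
So no plan with fewer than 9 crossings exists, and this one achieves 9:
1. Smuggler goes to the island with the lamb.  [the mainland: the ferret, the fox, the hen | the island: the lamb]
2. Smuggler goes back to the mainland alone.  [the mainland: the ferret, the fox, the hen | the island: the lamb]
3. Smuggler goes to the island with the hen.  [the mainland: the ferret, the fox | the island: the hen, the lamb]
4. Smuggler goes back to the mainland with the lamb.  [the mainland: the ferret, the fox, the lamb | the island: the hen]
5. Smuggler goes to the island with the ferret.  [the mainland: the fox, the lamb | the island: the ferret, the hen]
6. Smuggler goes back to the mainland alone.  [the mainland: the fox, the lamb | the island: the ferret, the hen]
7. Smuggler goes to the island with the fox.  [the mainland: the lamb | the island: the ferret, the fox, the hen]
8. Smuggler goes back to the mainland alone.  [the mainland: the lamb | the island: the ferret, the fox, the hen]
9. Smuggler goes to the island with the lamb.  [the mainland: — | the island: the ferret, the fox, the hen, the lamb]

9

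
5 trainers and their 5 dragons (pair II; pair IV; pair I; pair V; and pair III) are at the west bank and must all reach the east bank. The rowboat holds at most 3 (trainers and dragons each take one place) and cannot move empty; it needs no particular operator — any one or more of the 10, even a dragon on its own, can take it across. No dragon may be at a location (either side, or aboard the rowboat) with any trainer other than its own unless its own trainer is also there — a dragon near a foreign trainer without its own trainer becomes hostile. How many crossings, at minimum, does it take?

11

Counting alone: each trip to the east bank takes at most 3 across and each return brings at least 1 back, so after t trips out (and t−1 returns) at most 3t − (t−1) of the 10 are across; that first reaches 10 at t = 5, so at least 9 crossings are needed.
The safety rule pushes this higher. Following every safe sequence of crossings, the most of the 10 that can be at the east bank as the rowboat arrives there on crossing 9 is 9 — never all 10.
So no plan with fewer than 11 crossings exists, and this one achieves 11:
1. dragon II and trainer II cross → the east bank.
2. trainer II crosses ← the west bank.
3. dragon I, dragon IV, and dragon V cross → the east bank.
4. dragon II crosses ← the west bank.
5. trainer I, trainer IV, and trainer V cross → the east bank.
6. dragon IV and trainer IV cross ← the west bank.
7. trainer II, trainer III, and trainer IV cross → the east bank.
8. dragon I crosses ← the west bank.
9. dragon II and dragon IV cross → the east bank.
10. dragon II crosses ← the west bank.
11. dragon I, dragon II, and dragon III cross → the east bank.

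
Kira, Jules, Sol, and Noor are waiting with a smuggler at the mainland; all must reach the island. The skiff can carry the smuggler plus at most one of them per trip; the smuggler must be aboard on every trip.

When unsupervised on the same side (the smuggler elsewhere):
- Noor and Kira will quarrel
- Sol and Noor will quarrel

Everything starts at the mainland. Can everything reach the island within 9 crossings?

Yes — this plan uses 9 crossings (≤ 9):
1. Smuggler goes to the island with Noor.
2. Smuggler goes back to the mainland alone.
3. Smuggler goes to the island with Kira.
4. Smuggler goes back to the mainland with Noor.
5. Smuggler goes to the island with Sol.
6. Smuggler goes back to the mainland alone.
7. Smuggler goes to the island with Jules.
8. Smuggler goes back to the mainland alone.
9. Smuggler goes to the island with Noor.

Yes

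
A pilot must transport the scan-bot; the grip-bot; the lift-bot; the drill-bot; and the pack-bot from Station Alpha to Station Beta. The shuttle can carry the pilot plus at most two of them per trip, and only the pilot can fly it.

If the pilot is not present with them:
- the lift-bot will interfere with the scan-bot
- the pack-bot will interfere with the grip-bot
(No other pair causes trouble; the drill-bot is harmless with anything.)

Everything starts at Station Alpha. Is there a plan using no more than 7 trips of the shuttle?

Yes

Yes — this plan uses 5 crossings (≤ 7):
1. Pilot goes to Station Beta with the grip-bot and the scan-bot.
2. Pilot goes back to Station Alpha alone.
3. Pilot goes to Station Beta with the drill-bot.
4. Pilot goes back to Station Alpha alone.
5. Pilot goes to Station Beta with the lift-bot and the pack-bot.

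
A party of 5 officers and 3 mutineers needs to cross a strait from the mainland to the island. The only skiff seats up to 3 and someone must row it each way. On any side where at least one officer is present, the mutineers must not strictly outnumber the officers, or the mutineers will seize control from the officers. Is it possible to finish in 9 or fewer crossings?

Yes — this plan uses 7 crossings (≤ 9):
1. 2 mutineers → the island.  (the mainland: 5O 1M; the island: 0O 2M)
2. 1 mutineer ← the mainland.  (the mainland: 5O 2M; the island: 0O 1M)
3. 2 officers and 1 mutineer → the island.  (the mainland: 3O 1M; the island: 2O 2M)
4. 1 mutineer ← the mainland.  (the mainland: 3O 2M; the island: 2O 1M)
5. 1 officer and 2 mutineers → the island.  (the mainland: 2O 0M; the island: 3O 3M)
6. 1 mutineer ← the mainland.  (the mainland: 2O 1M; the island: 3O 2M)
7. 2 officers and 1 mutineer → the island.  (the mainland: 0O 0M; the island: 5O 3M)

Yes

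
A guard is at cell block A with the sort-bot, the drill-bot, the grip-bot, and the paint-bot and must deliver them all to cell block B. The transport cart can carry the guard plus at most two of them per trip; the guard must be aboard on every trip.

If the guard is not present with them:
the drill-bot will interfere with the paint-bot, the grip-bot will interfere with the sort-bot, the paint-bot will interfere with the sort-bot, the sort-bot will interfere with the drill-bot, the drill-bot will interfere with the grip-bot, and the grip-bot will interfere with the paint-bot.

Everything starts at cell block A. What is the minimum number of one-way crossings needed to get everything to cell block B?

Whatever the first load, the items left behind include a forbidden pair without the guard. No opening move is safe, so no plan exists.

impossible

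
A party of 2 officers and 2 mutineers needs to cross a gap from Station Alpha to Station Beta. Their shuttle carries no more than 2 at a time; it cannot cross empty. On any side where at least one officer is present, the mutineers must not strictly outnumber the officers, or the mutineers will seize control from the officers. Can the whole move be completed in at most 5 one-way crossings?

Yes

Yes — this plan uses 5 crossings (≤ 5):
1. 2 mutineers → Station Beta.  (Station Alpha: 2O 0M; Station Beta: 0O 2M)
2. 1 mutineer ← Station Alpha.  (Station Alpha: 2O 1M; Station Beta: 0O 1M)
3. 2 officers → Station Beta.  (Station Alpha: 0O 1M; Station Beta: 2O 1M)
4. 1 mutineer ← Station Alpha.  (Station Alpha: 0O 2M; Station Beta: 2O 0M)
5. 2 mutineers → Station Beta.  (Station Alpha: 0O 0M; Station Beta: 2O 2M)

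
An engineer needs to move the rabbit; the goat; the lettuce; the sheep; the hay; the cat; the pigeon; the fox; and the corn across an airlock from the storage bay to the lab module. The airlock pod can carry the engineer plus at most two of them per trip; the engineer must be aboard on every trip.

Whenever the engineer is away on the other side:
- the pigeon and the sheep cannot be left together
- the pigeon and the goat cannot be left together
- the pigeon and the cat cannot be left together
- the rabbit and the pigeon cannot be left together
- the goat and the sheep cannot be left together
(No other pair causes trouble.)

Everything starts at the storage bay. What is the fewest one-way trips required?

Counting alone: the engineer can take at most 2 across per trip to the lab module, so moving all 9 needs at least 5 loaded trips out, with a return between consecutive ones — at least 9 crossings.
The safety rule pushes this higher. Following every safe sequence of crossings, the most of the 9 that can be at the lab module as the airlock pod arrives there on crossings 9, 11, 13 is 6, 7, 8 respectively — never all 9.
So no plan with fewer than 15 crossings exists, and this one achieves 15:
1. Engineer goes to the lab module with the goat and the pigeon.
2. Engineer goes back to the storage bay with the goat.
3. Engineer goes to the lab module with the goat and the rabbit.
4. Engineer goes back to the storage bay with the pigeon.
5. Engineer goes to the lab module with the lettuce and the pigeon.
6. Engineer goes back to the storage bay with the pigeon.
7. Engineer goes to the lab module with the cat and the sheep.
8. Engineer goes back to the storage bay with the goat.
9. Engineer goes to the lab module with the goat and the hay.
10. Engineer goes back to the storage bay with the goat.
11. Engineer goes to the lab module with the fox and the goat.
12. Engineer goes back to the storage bay with the goat.
13. Engineer goes to the lab module with the corn and the goat.
14. Engineer goes back to the storage bay with the goat.
15. Engineer goes to the lab module with the goat and the pigeon.

15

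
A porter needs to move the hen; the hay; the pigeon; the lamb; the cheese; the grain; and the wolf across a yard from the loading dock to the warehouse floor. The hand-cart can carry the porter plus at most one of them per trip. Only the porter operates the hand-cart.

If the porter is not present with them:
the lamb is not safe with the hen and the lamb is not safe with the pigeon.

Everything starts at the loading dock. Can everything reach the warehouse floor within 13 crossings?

Counting alone: the porter can take at most 1 across per trip to the warehouse floor, so moving all 7 needs at least 7 loaded trips out, with a return between consecutive ones — at least 13 crossings.
The safety rule pushes this higher. Following every safe sequence of crossings, the most of the 7 that can be at the warehouse floor as the hand-cart arrives there on crossing 13 is 6 — never all 7.
So the move cannot be finished within 13 crossings. (The shortest complete plan takes 15:)
1. Porter goes to the warehouse floor with the lamb.  [the loading dock: the cheese, the grain, the hay, the hen, the pigeon, the wolf | the warehouse floor: the lamb]
2. Porter goes back to the loading dock alone.  [the loading dock: the cheese, the grain, the hay, the hen, the pigeon, the wolf | the warehouse floor: the lamb]
3. Porter goes to the warehouse floor with the hen.  [the loading dock: the cheese, the grain, the hay, the pigeon, the wolf | the warehouse floor: the hen, the lamb]
4. Porter goes back to the loading dock with the lamb.  [the loading dock: the cheese, the grain, the hay, the lamb, the pigeon, the wolf | the warehouse floor: the hen]
5. Porter goes to the warehouse floor with the pigeon.  [the loading dock: the cheese, the grain, the hay, the lamb, the wolf | the warehouse floor: the hen, the pigeon]
6. Porter goes back to the loading dock alone.  [the loading dock: the cheese, the grain, the hay, the lamb, the wolf | the warehouse floor: the hen, the pigeon]
7. Porter goes to the warehouse floor with the hay.  [the loading dock: the cheese, the grain, the lamb, the wolf | the warehouse floor: the hay, the hen, the pigeon]
8. Porter goes back to the loading dock alone.  [the loading dock: the cheese, the grain, the lamb, the wolf | the warehouse floor: the hay, the hen, the pigeon]
9. Porter goes to the warehouse floor with the cheese.  [the loading dock: the grain, the lamb, the wolf | the warehouse floor: the cheese, the hay, the hen, the pigeon]
10. Porter goes back to the loading dock alone.  [the loading dock: the grain, the lamb, the wolf | the warehouse floor: the cheese, the hay, the hen, the pigeon]
11. Porter goes to the warehouse floor with the grain.  [the loading dock: the lamb, the wolf | the warehouse floor: the cheese, the grain, the hay, the hen, the pigeon]
12. Porter goes back to the loading dock alone.  [the loading dock: the lamb, the wolf | the warehouse floor: the cheese, the grain, the hay, the hen, the pigeon]
13. Porter goes to the warehouse floor with the wolf.  [the loading dock: the lamb | the warehouse floor: the cheese, the grain, the hay, the hen, the pigeon, the wolf]
14. Porter goes back to the loading dock alone.  [the loading dock: the lamb | the warehouse floor: the cheese, the grain, the hay, the hen, the pigeon, the wolf]
15. Porter goes to the warehouse floor with the lamb.  [the loading dock: — | the warehouse floor: the cheese, the grain, the hay, the hen, the lamb, the pigeon, the wolf]

No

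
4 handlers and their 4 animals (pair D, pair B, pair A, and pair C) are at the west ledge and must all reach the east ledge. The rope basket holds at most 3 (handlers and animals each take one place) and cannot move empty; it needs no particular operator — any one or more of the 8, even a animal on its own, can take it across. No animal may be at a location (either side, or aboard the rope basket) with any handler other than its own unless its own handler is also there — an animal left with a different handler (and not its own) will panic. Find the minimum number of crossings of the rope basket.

9

Counting alone: each trip to the east ledge takes at most 3 across and each return brings at least 1 back, so after t trips out (and t−1 returns) at most 3t − (t−1) of the 8 are across; that first reaches 8 at t = 4, so at least 7 crossings are needed.
The safety rule pushes this higher. Following every safe sequence of crossings, the most of the 8 that can be at the east ledge as the rope basket arrives there on crossing 7 is 7 — never all 8.
So no plan with fewer than 9 crossings exists, and this one achieves 9:
1. animal D and handler D cross → the east ledge.
2. handler D crosses ← the west ledge.
3. animal B, handler B, and handler D cross → the east ledge.
4. animal D and handler D cross ← the west ledge.
5. handler A, handler C, and handler D cross → the east ledge.
6. animal B crosses ← the west ledge.
7. animal B and animal D cross → the east ledge.
8. animal D crosses ← the west ledge.
9. animal A, animal C, and animal D cross → the east ledge.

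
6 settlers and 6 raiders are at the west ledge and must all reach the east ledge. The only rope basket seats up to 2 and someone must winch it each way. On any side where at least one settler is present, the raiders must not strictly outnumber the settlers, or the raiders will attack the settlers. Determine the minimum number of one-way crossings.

Following every safe sequence of crossings from the start, the most of the 12 that can be at the east ledge as the rope basket arrives there on crossings 1, 3, 5, 7, 9 is 2, 3, 4, 5, 6 respectively; the best ever achieved is 6 of 12.
From crossing 11 on, no configuration arises that was not already reachable earlier: only 15 distinct safe configurations (who is on which side, and where the rope basket is) can ever be reached, none of them has everyone across, and every continuation just revisits them. They are: 0 settlers + 0 raiders across (rope basket back at the start); 0 settlers + 1 raider across (rope basket there); 0 settlers + 1 raider across (rope basket back at the start); 0 settlers + 2 raiders across (rope basket there); 0 settlers + 2 raiders across (rope basket back at the start); 0 settlers + 3 raiders across (rope basket there); 0 settlers + 3 raiders across (rope basket back at the start); 0 settlers + 4 raiders across (rope basket there); 0 settlers + 4 raiders across (rope basket back at the start); 0 settlers + 5 raiders across (rope basket there); 0 settlers + 5 raiders across (rope basket back at the start); 0 settlers + 6 raiders across (rope basket there); 1 settler + 1 raider across (rope basket there); 1 settler + 1 raider across (rope basket back at the start); 2 settlers + 2 raiders across (rope basket there). So no valid plan exists.

impossible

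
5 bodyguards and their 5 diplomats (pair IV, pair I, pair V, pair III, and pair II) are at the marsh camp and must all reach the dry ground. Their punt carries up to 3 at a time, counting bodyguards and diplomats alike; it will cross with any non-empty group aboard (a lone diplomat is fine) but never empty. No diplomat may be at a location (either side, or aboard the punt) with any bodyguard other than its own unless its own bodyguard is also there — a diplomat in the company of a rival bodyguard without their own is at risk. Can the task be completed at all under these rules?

1. bodyguard IV and diplomat IV cross → the dry ground.
2. bodyguard IV crosses ← the marsh camp.
3. diplomat I, diplomat III, and diplomat V cross → the dry ground.
4. diplomat IV crosses ← the marsh camp.
5. bodyguard I, bodyguard III, and bodyguard V cross → the dry ground.
6. bodyguard I and diplomat I cross ← the marsh camp.
7. bodyguard I, bodyguard II, and bodyguard IV cross → the dry ground.
8. diplomat V crosses ← the marsh camp.
9. diplomat I and diplomat IV cross → the dry ground.
10. diplomat IV crosses ← the marsh camp.
11. diplomat II, diplomat IV, and diplomat V cross → the dry ground.

Yes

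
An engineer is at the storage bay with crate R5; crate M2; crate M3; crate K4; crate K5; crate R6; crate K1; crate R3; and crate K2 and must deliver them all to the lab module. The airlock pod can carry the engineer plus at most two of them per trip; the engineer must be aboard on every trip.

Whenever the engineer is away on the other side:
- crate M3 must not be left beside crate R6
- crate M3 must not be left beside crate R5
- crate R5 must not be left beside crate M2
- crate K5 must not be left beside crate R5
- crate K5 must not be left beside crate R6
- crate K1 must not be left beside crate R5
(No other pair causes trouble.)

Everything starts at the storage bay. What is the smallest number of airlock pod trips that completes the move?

Counting alone: the engineer can take at most 2 across per trip to the lab module, so moving all 9 needs at least 5 loaded trips out, with a return between consecutive ones — at least 9 crossings.
The safety rule pushes this higher. Following every safe sequence of crossings, the most of the 9 that can be at the lab module as the airlock pod arrives there on crossing 9 is 8 — never all 9.
So no plan with fewer than 11 crossings exists, and this one achieves 11:
1. Engineer goes to the lab module with crate R5 and crate R6.  [the storage bay: crate K1, crate K2, crate K4, crate K5, crate M2, crate M3, crate R3 | the lab module: crate R5, crate R6]
2. Engineer goes back to the storage bay alone.  [the storage bay: crate K1, crate K2, crate K4, crate K5, crate M2, crate M3, crate R3 | the lab module: crate R5, crate R6]
3. Engineer goes to the lab module with crate K4.  [the storage bay: crate K1, crate K2, crate K5, crate M2, crate M3, crate R3 | the lab module: crate K4, crate R5, crate R6]
4. Engineer goes back to the storage bay alone.  [the storage bay: crate K1, crate K2, crate K5, crate M2, crate M3, crate R3 | the lab module: crate K4, crate R5, crate R6]
5. Engineer goes to the lab module with crate M2 and crate M3.  [the storage bay: crate K1, crate K2, crate K5, crate R3 | the lab module: crate K4, crate M2, crate M3, crate R5, crate R6]
6. Engineer goes back to the storage bay with crate R5 and crate R6.  [the storage bay: crate K1, crate K2, crate K5, crate R3, crate R5, crate R6 | the lab module: crate K4, crate M2, crate M3]
7. Engineer goes to the lab module with crate K1 and crate K5.  [the storage bay: crate K2, crate R3, crate R5, crate R6 | the lab module: crate K1, crate K4, crate K5, crate M2, crate M3]
8. Engineer goes back to the storage bay alone.  [the storage bay: crate K2, crate R3, crate R5, crate R6 | the lab module: crate K1, crate K4, crate K5, crate M2, crate M3]
9. Engineer goes to the lab module with crate K2 and crate R3.  [the storage bay: crate R5, crate R6 | the lab module: crate K1, crate K2, crate K4, crate K5, crate M2, crate M3, crate R3]
10. Engineer goes back to the storage bay alone.  [the storage bay: crate R5, crate R6 | the lab module: crate K1, crate K2, crate K4, crate K5, crate M2, crate M3, crate R3]
11. Engineer goes to the lab module with crate R5 and crate R6.  [the storage bay: — | the lab module: crate K1, crate K2, crate K4, crate K5, crate M2, crate M3, crate R3, crate R5, crate R6]

11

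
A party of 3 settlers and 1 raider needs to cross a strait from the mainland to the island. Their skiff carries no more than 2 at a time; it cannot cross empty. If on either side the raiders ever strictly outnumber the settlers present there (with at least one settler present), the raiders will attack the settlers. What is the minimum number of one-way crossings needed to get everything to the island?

5

Counting alone: each trip to the island takes at most 2 across and each return brings at least 1 back, so after t trips out (and t−1 returns) at most 2t − (t−1) of the 4 are across; that first reaches 4 at t = 3, so at least 5 crossings are needed.
The plan below uses exactly 5 crossings, so it is optimal:
1. 1 settler and 1 raider → the island.  (the mainland: 2S 0R; the island: 1S 1R)
2. 1 raider ← the mainland.  (the mainland: 2S 1R; the island: 1S 0R)
3. 1 settler and 1 raider → the island.  (the mainland: 1S 0R; the island: 2S 1R)
4. 1 raider ← the mainland.  (the mainland: 1S 1R; the island: 2S 0R)
5. 1 settler and 1 raider → the island.  (the mainland: 0S 0R; the island: 3S 1R)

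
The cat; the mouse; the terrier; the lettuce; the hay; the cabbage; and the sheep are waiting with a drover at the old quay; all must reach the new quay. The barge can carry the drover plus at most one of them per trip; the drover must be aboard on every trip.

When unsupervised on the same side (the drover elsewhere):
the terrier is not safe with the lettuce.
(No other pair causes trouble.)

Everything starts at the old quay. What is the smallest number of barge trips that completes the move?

13

Counting alone: the drover can take at most 1 across per trip to the new quay, so moving all 7 needs at least 7 loaded trips out, with a return between consecutive ones — at least 13 crossings.
The plan below uses exactly 13 crossings, so it is optimal:
1. Drover goes to the new quay with the terrier.
2. Drover goes back to the old quay alone.
3. Drover goes to the new quay with the cat.
4. Drover goes back to the old quay alone.
5. Drover goes to the new quay with the mouse.
6. Drover goes back to the old quay alone.
7. Drover goes to the new quay with the hay.
8. Drover goes back to the old quay alone.
9. Drover goes to the new quay with the cabbage.
10. Drover goes back to the old quay alone.
11. Drover goes to the new quay with the sheep.
12. Drover goes back to the old quay alone.
13. Drover goes to the new quay with the lettuce.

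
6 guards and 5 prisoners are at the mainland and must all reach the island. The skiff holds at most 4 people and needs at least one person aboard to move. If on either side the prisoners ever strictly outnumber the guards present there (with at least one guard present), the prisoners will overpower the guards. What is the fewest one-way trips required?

7

Counting alone: each trip to the island takes at most 4 across and each return brings at least 1 back, so after t trips out (and t−1 returns) at most 4t − (t−1) of the 11 are across; that first reaches 11 at t = 4, so at least 7 crossings are needed.
The plan below uses exactly 7 crossings, so it is optimal:
1. 2 prisoners → the island.  (the mainland: 6G 3P; the island: 0G 2P)
2. 1 prisoner ← the mainland.  (the mainland: 6G 4P; the island: 0G 1P)
3. 4 prisoners → the island.  (the mainland: 6G 0P; the island: 0G 5P)
4. 1 prisoner ← the mainland.  (the mainland: 6G 1P; the island: 0G 4P)
5. 4 guards → the island.  (the mainland: 2G 1P; the island: 4G 4P)
6. 1 prisoner ← the mainland.  (the mainland: 2G 2P; the island: 4G 3P)
7. 2 guards and 2 prisoners → the island.  (the mainland: 0G 0P; the island: 6G 5P)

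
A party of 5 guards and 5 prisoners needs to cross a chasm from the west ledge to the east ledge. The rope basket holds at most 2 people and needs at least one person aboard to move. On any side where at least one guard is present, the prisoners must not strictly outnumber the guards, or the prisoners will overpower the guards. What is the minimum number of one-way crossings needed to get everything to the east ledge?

impossible

Following every safe sequence of crossings from the start, the most of the 10 that can be at the east ledge as the rope basket arrives there on crossings 1, 3, 5, 7 is 2, 3, 4, 5 respectively; the best ever achieved is 5 of 10.
From crossing 9 on, no configuration arises that was not already reachable earlier: only 13 distinct safe configurations (who is on which side, and where the rope basket is) can ever be reached, none of them has everyone across, and every continuation just revisits them. They are: 0 guards + 0 prisoners across (rope basket back at the start); 0 guards + 1 prisoner across (rope basket there); 0 guards + 1 prisoner across (rope basket back at the start); 0 guards + 2 prisoners across (rope basket there); 0 guards + 2 prisoners across (rope basket back at the start); 0 guards + 3 prisoners across (rope basket there); 0 guards + 3 prisoners across (rope basket back at the start); 0 guards + 4 prisoners across (rope basket there); 0 guards + 4 prisoners across (rope basket back at the start); 0 guards + 5 prisoners across (rope basket there); 1 guard + 1 prisoner across (rope basket there); 1 guard + 1 prisoner across (rope basket back at the start); 2 guards + 2 prisoners across (rope basket there). So no valid plan exists.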